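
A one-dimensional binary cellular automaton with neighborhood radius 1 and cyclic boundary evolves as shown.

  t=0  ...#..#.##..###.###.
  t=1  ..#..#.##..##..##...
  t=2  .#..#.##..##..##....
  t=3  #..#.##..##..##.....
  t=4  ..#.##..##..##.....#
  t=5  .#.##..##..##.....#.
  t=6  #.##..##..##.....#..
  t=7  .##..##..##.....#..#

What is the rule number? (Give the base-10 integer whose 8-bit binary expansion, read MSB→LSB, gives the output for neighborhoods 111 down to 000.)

  [7] ### => .  t=0,i=13
  [6] ##. => .  t=0,i=9
  [5] #.# => #  t=0,i=7
  [4] #.. => .  t=0,i=4
  [3] .## => #  t=0,i=8
  [2] .#. => .  t=0,i=3
  [1] ..# => #  t=0,i=2
  [0] ... => .  t=0,i=0
  bits 00101010 = 42

42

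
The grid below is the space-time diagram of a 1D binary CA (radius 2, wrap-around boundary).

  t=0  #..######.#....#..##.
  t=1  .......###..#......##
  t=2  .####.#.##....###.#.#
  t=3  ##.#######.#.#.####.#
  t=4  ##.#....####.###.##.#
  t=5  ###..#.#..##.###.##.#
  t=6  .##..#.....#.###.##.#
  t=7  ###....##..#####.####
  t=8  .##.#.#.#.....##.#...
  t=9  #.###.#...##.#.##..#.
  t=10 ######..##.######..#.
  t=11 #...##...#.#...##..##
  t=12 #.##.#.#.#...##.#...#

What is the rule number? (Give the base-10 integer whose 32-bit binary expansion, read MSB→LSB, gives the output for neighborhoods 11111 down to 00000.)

  [31] ##### => .  t=0,i=5
  [30] ####. => #  t=0,i=7
  [29] ###.# => #  t=0,i=8
  [28] ###.. => #  t=1,i=9
  [27] ##.## => .  t=3,i=2
  [26] ##.#. => #  t=0,i=9
  [25] ##..# => .  t=1,i=10
  [24] ##... => .  t=1,i=0
  [23] #.### => #  t=2,i=1
  [22] #.##. => #  t=2,i=8
  [21] #.#.# => #  t=2,i=6
  [20] #.#.. => .  t=0,i=0
  [19] #..## => .  t=0,i=2
  [18] #..#. => .  t=1,i=11
  [17] #...# => #  t=9,i=8
  [16] #.... => #  t=0,i=12
  [15] .#### => .  t=0,i=4
  [14] .###. => #  t=1,i=8
  [13] .##.# => #  t=0,i=19
  [12] .##.. => #  t=1,i=20
  [11] .#.## => #  t=2,i=0
  [10] .#.#. => .  t=2,i=19
  [9] .#..# => .  t=0,i=1
  [8] .#... => .  t=0,i=11
  [7] ..### => .  t=0,i=3
  [6] ..##. => .  t=0,i=18
  [5] ..#.# => #  t=5,i=5
  [4] ..#.. => .  t=0,i=15
  [3] ...## => #  t=1,i=6
  [2] ...#. => .  t=0,i=14
  [1] ....# => .  t=0,i=13
  [0] ..... => #  t=1,i=2
  bits 01110100111000110111100000101001 = 1961064489

1961064489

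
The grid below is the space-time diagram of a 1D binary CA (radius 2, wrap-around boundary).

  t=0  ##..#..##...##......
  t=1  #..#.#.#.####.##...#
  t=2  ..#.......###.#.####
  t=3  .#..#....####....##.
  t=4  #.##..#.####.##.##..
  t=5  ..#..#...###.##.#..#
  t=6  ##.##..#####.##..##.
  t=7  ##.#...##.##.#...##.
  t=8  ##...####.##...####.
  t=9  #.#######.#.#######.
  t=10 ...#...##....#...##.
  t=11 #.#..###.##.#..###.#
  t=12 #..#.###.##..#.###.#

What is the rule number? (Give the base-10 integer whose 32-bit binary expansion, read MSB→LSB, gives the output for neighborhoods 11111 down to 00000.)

  #####|.  b31=0 t=6,i=9
  ####.|#  b30=1 t=1,i=11
  ###.#|#  b29=1 t=1,i=12
  ###..|.  b28=0 t=2,i=19
  ##.##|.  b27=0 t=1,i=13
  ##.#.|.  b26=0 t=2,i=13
  ##..#|.  b25=0 t=0,i=2
  ##...|#  b24=1 t=0,i=9
  #.###|.  b23=0 t=1,i=9
  #.##.|#  b22=1 t=1,i=14
  #.#.#|.  b21=0 t=1,i=5
  #.#..|.  b20=0 t=5,i=16
  #..##|.  b19=0 t=0,i=6
  #..#.|#  b18=1 t=0,i=3
  #...#|#  b17=1 t=0,i=10
  #....|#  b16=1 t=0,i=15
  .####|#  b15=1 t=1,i=10
  .###.|#  b14=1 t=2,i=11
  .##.#|#  b13=1 t=4,i=14
  .##..|.  b12=0 t=0,i=1
  .#.##|.  b11=0 t=1,i=8
  .#.#.|.  b10=0 t=1,i=4
  .#..#|#  b9=1 t=0,i=5
  .#...|.  b8=0 t=2,i=3
  ..###|#  b7=1 t=2,i=10
  ..##.|#  b6=1 t=0,i=0
  ..#.#|.  b5=0 t=1,i=3
  ..#..|.  b4=0 t=0,i=4
  ...##|#  b3=1 t=0,i=11
  ...#.|#  b2=1 t=10,i=2
  ....#|.  b1=0 t=0,i=18
  .....|.  b0=0 t=0,i=16
  bits 01100001010001111110001011001100 = 1632101068

1632101068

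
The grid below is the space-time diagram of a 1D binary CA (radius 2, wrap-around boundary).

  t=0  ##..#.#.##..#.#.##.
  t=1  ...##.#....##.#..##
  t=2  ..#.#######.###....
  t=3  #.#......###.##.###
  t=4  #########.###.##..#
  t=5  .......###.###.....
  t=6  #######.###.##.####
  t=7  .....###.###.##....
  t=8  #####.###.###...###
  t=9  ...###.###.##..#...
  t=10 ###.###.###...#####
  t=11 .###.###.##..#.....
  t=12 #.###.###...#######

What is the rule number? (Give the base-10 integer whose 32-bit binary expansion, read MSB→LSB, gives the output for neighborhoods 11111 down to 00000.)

2083873083

  #####|.  b31=0 t=2,i=6
  ####.|#  b30=1 t=2,i=9
  ###.#|#  b29=1 t=2,i=10
  ###..|#  b28=1 t=2,i=14
  ##.##|#  b27=1 t=0,i=18
  ##.#.|#  b26=1 t=1,i=5
  ##..#|.  b25=0 t=0,i=2
  ##...|.  b24=0 t=1,i=0
  #.###|.  b23=0 t=2,i=4
  #.##.|.  b22=0 t=0,i=0
  #.#.#|#  b21=1 t=0,i=6
  #.#..|#  b20=1 t=1,i=6
  #..##|.  b19=0 t=1,i=16
  #..#.|#  b18=1 t=0,i=3
  #...#|.  b17=0 t=1,i=1
  #....|#  b16=1 t=1,i=8
  .####|.  b15=0 t=2,i=5
  .###.|#  b14=1 t=2,i=13
  .##.#|#  b13=1 t=0,i=17
  .##..|.  b12=0 t=0,i=1
  .#.##|.  b11=0 t=0,i=7
  .#.#.|.  b10=0 t=0,i=5
  .#..#|.  b9=0 t=1,i=15
  .#...|#  b8=1 t=1,i=7
  ..###|.  b7=0 t=3,i=9
  ..##.|.  b6=0 t=1,i=3
  ..#.#|#  b5=1 t=0,i=4
  ..#..|#  b4=1 t=9,i=15
  ...##|#  b3=1 t=1,i=2
  ...#.|.  b2=0 t=2,i=1
  ....#|#  b1=1 t=1,i=9
  .....|#  b0=1 t=2,i=17
  bits 01111100001101010110000100111011 = 2083873083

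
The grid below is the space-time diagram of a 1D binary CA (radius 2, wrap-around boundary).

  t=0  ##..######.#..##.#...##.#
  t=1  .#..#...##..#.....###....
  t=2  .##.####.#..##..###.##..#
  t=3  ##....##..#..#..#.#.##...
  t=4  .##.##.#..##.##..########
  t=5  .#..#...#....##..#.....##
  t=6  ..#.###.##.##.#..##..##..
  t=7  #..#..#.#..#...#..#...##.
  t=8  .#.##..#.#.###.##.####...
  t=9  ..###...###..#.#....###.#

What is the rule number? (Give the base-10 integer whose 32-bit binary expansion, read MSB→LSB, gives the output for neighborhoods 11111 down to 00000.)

  #####|.  b31=0 t=0,i=6
  ####.|#  b30=1 t=0,i=8
  ###.#|#  b29=1 t=0,i=9
  ###..|#  b28=1 t=0,i=1
  ##.##|.  b27=0 t=0,i=23
  ##.#.|.  b26=0 t=0,i=10
  ##..#|.  b25=0 t=0,i=2
  ##...|#  b24=1 t=1,i=21
  #.###|.  b23=0 t=0,i=24
  #.##.|#  b22=1 t=2,i=1
  #.#.#|#  b21=1 t=3,i=18
  #.#..|.  b20=0 t=0,i=11
  #..##|.  b19=0 t=0,i=3
  #..#.|.  b18=0 t=1,i=3
  #...#|#  b17=1 t=0,i=19
  #....|.  b16=0 t=1,i=14
  .####|.  b15=0 t=0,i=5
  .###.|.  b14=0 t=0,i=0
  .##.#|.  b13=0 t=0,i=15
  .##..|#  b12=1 t=1,i=9
  .#.##|#  b11=1 t=2,i=0
  .#.#.|#  b10=1 t=3,i=17
  .#..#|#  b9=1 t=0,i=12
  .#...|#  b8=1 t=0,i=18
  ..###|#  b7=1 t=0,i=4
  ..##.|.  b6=0 t=0,i=14
  ..#.#|.  b5=0 t=2,i=24
  ..#..|#  b4=1 t=1,i=1
  ...##|#  b3=1 t=0,i=20
  ...#.|.  b2=0 t=1,i=0
  ....#|#  b1=1 t=1,i=16
  .....|.  b0=0 t=1,i=15
  bits 01110001011000100001111110011010 = 1902256026

1902256026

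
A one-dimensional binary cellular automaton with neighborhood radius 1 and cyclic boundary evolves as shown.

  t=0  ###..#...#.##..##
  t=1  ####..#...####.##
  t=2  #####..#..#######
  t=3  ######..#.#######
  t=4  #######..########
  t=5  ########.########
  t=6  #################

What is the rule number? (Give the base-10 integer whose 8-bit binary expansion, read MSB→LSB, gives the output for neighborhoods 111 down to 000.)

  [7] ### => #  t=0,i=0
  [6] ##. => #  t=0,i=2
  [5] #.# => #  t=0,i=10
  [4] #.. => #  t=0,i=3
  [3] .## => #  t=0,i=11
  [2] .#. => .  t=0,i=5
  [1] ..# => .  t=0,i=4
  [0] ... => .  t=0,i=7
  bits 11111000 = 248

248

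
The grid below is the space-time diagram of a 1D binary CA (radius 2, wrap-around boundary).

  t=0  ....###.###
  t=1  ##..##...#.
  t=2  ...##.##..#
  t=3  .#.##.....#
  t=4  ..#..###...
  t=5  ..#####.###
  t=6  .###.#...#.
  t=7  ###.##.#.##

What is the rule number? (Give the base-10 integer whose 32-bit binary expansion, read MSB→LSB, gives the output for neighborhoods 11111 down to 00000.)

1159457489

  [31] ##### => .  t=5,i=4
  [30] ####. => #  t=5,i=5
  [29] ###.# => .  t=0,i=6
  [28] ###.. => .  t=0,i=10
  [27] ##.## => .  t=0,i=7
  [26] ##.#. => #  t=6,i=4
  [25] ##..# => .  t=1,i=2
  [24] ##... => #  t=0,i=0
  [23] #.### => .  t=0,i=8
  [22] #.##. => .  t=1,i=0
  [21] #.#.# => .  t=3,i=1
  [20] #.#.. => #  t=6,i=5
  [19] #..## => #  t=1,i=3
  [18] #..#. => .  t=2,i=9
  [17] #...# => #  t=1,i=7
  [16] #.... => #  t=0,i=1
  [15] .#### => #  t=5,i=3
  [14] .###. => #  t=0,i=5
  [13] .##.# => #  t=2,i=4
  [12] .##.. => .  t=1,i=1
  [11] .#.## => #  t=1,i=10
  [10] .#.#. => .  t=3,i=0
  [9] .#..# => #  t=4,i=3
  [8] .#... => .  t=2,i=0
  [7] ..### => #  t=0,i=4
  [6] ..##. => #  t=1,i=4
  [5] ..#.# => .  t=1,i=9
  [4] ..#.. => #  t=2,i=10
  [3] ...## => .  t=0,i=3
  [2] ...#. => .  t=1,i=8
  [1] ....# => .  t=0,i=2
  [0] ..... => #  t=3,i=7
  bits 01000101000110111110101011010001 = 1159457489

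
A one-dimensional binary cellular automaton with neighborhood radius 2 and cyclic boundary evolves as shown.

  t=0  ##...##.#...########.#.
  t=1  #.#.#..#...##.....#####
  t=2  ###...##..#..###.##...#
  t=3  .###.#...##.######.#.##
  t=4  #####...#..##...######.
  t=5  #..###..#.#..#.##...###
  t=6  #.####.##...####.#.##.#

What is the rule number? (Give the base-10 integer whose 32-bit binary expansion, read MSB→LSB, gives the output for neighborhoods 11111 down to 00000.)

2112702649

  ##### -> .   bit 31 = 0  t=0,i=14
  ####. -> #   bit 30 = 1  t=0,i=18
  ###.# -> #   bit 29 = 1  t=0,i=19
  ###.. -> #   bit 28 = 1  t=2,i=2
  ##.## -> #   bit 27 = 1  t=2,i=16
  ##.#. -> #   bit 26 = 1  t=0,i=7
  ##..# -> .   bit 25 = 0  t=2,i=8
  ##... -> #   bit 24 = 1  t=0,i=2
  #.### -> #   bit 23 = 1  t=3,i=1
  #.##. -> #   bit 22 = 1  t=0,i=0
  #.#.# -> #   bit 21 = 1  t=0,i=21
  #.#.. -> .   bit 20 = 0  t=0,i=8
  #..## -> #   bit 19 = 1  t=2,i=12
  #..#. -> #   bit 18 = 1  t=1,i=6
  #...# -> .   bit 17 = 0  t=0,i=3
  #.... -> #   bit 16 = 1  t=1,i=14
  .#### -> .   bit 15 = 0  t=0,i=13
  .###. -> #   bit 14 = 1  t=2,i=14
  .##.# -> .   bit 13 = 0  t=0,i=6
  .##.. -> .   bit 12 = 0  t=0,i=1
  .#.## -> #   bit 11 = 1  t=0,i=22
  .#.#. -> .   bit 10 = 0  t=1,i=3
  .#..# -> .   bit 9 = 0  t=1,i=5
  .#... -> .   bit 8 = 0  t=0,i=9
  ..### -> #   bit 7 = 1  t=0,i=12
  ..##. -> .   bit 6 = 0  t=0,i=5
  ..#.# -> #   bit 5 = 1  t=5,i=8
  ..#.. -> #   bit 4 = 1  t=1,i=7
  ...## -> #   bit 3 = 1  t=0,i=4
  ...#. -> .   bit 2 = 0  t=4,i=7
  ....# -> .   bit 1 = 0  t=1,i=16
  ..... -> #   bit 0 = 1  t=1,i=15
  bits 01111101111011010100100010111001 = 2112702649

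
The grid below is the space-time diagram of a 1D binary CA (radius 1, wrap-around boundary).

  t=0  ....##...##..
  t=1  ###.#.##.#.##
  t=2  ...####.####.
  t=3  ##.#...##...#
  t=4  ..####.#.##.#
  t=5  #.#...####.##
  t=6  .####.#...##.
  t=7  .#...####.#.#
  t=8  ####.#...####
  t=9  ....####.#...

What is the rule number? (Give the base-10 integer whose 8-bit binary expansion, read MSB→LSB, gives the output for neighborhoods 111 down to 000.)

61

  ### -> .   bit 7 = 0  t=1,i=0
  ##. -> .   bit 6 = 0  t=0,i=5
  #.# -> #   bit 5 = 1  t=1,i=3
  #.. -> #   bit 4 = 1  t=0,i=6
  .## -> #   bit 3 = 1  t=0,i=4
  .#. -> #   bit 2 = 1  t=1,i=4
  ..# -> .   bit 1 = 0  t=0,i=3
  ... -> #   bit 0 = 1  t=0,i=0
  bits 00111101 = 61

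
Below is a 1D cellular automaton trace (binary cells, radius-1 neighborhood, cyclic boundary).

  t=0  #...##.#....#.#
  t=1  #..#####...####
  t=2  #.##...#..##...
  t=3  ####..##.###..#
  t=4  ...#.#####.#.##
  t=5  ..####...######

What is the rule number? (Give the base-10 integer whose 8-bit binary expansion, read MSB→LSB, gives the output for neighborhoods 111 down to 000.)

110

  ### -> .   bit 7 = 0  t=1,i=4
  ##. -> #   bit 6 = 1  t=0,i=0
  #.# -> #   bit 5 = 1  t=0,i=6
  #.. -> .   bit 4 = 0  t=0,i=1
  .## -> #   bit 3 = 1  t=0,i=4
  .#. -> #   bit 2 = 1  t=0,i=7
  ..# -> #   bit 1 = 1  t=0,i=3
  ... -> .   bit 0 = 0  t=0,i=2
  bits 01101110 = 110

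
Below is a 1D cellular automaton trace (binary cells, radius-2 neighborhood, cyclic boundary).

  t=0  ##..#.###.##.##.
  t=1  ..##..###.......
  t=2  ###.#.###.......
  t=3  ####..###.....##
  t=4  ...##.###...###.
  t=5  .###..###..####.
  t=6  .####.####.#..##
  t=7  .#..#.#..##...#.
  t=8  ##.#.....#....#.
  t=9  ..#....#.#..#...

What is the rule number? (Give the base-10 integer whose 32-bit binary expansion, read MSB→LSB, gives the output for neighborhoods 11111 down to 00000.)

  [31] ##### => .  t=3,i=0
  [30] ####. => .  t=3,i=2
  [29] ###.# => #  t=0,i=8
  [28] ###.. => #  t=1,i=8
  [27] ##.## => .  t=0,i=9
  [26] ##.#. => #  t=2,i=3
  [25] ##..# => #  t=0,i=2
  [24] ##... => .  t=1,i=9
  [23] #.### => #  t=0,i=6
  [22] #.##. => .  t=0,i=0
  [21] #.#.# => .  t=2,i=4
  [20] #.#.. => .  t=6,i=11
  [19] #..## => .  t=1,i=5
  [18] #..#. => #  t=0,i=3
  [17] #...# => .  t=4,i=10
  [16] #.... => .  t=1,i=10
  [15] .#### => .  t=3,i=15
  [14] .###. => #  t=0,i=7
  [13] .##.# => .  t=0,i=11
  [12] .##.. => .  t=0,i=1
  [11] .#.## => .  t=0,i=5
  [10] .#.#. => .  t=7,i=5
  [9] .#..# => .  t=6,i=12
  [8] .#... => .  t=8,i=4
  [7] ..### => #  t=1,i=6
  [6] ..##. => #  t=1,i=2
  [5] ..#.# => .  t=0,i=4
  [4] ..#.. => #  t=7,i=1
  [3] ...## => #  t=1,i=1
  [2] ...#. => .  t=7,i=13
  [1] ....# => #  t=1,i=0
  [0] ..... => .  t=1,i=11
  bits 00110110100001000100000011011010 = 914637018

914637018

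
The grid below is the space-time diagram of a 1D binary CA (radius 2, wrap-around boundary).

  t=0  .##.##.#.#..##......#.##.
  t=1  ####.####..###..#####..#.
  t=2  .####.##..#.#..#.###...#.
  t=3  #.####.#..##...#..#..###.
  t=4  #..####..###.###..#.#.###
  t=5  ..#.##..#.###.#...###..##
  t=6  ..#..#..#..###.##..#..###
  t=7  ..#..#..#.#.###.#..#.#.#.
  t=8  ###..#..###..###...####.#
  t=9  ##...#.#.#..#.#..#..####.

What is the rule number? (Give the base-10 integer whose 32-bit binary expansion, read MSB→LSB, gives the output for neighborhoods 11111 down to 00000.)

3962238327

  nb #####: next=#  (t=1,i=18, bit31=1)
  nb ####.: next=#  (t=1,i=2, bit30=1)
  nb ###.#: next=#  (t=1,i=3, bit29=1)
  nb ###..: next=.  (t=1,i=8, bit28=0)
  nb ##.##: next=#  (t=0,i=3, bit27=1)
  nb ##.#.: next=#  (t=0,i=6, bit26=1)
  nb ##..#: next=.  (t=0,i=24, bit25=0)
  nb ##...: next=.  (t=0,i=14, bit24=0)
  nb #.###: next=.  (t=1,i=0, bit23=0)
  nb #.##.: next=.  (t=0,i=4, bit22=0)
  nb #.#.#: next=#  (t=0,i=7, bit21=1)
  nb #.#..: next=.  (t=0,i=9, bit20=0)
  nb #..##: next=#  (t=0,i=0, bit19=1)
  nb #..#.: next=.  (t=1,i=22, bit18=0)
  nb #...#: next=#  (t=2,i=21, bit17=1)
  nb #....: next=.  (t=0,i=15, bit16=0)
  nb .####: next=#  (t=1,i=1, bit15=1)
  nb .###.: next=#  (t=1,i=12, bit14=1)
  nb .##.#: next=#  (t=0,i=2, bit13=1)
  nb .##..: next=#  (t=0,i=13, bit12=1)
  nb .#.##: next=.  (t=0,i=21, bit11=0)
  nb .#.#.: next=#  (t=0,i=8, bit10=1)
  nb .#..#: next=.  (t=0,i=10, bit9=0)
  nb .#...: next=#  (t=5,i=15, bit8=1)
  nb ..###: next=.  (t=1,i=11, bit7=0)
  nb ..##.: next=#  (t=0,i=1, bit6=1)
  nb ..#.#: next=#  (t=0,i=20, bit5=1)
  nb ..#..: next=#  (t=2,i=23, bit4=1)
  nb ...##: next=.  (t=5,i=17, bit3=0)
  nb ...#.: next=#  (t=0,i=19, bit2=1)
  nb ....#: next=#  (t=0,i=18, bit1=1)
  nb .....: next=#  (t=0,i=16, bit0=1)
  bits 11101100001010101111010101110111 = 3962238327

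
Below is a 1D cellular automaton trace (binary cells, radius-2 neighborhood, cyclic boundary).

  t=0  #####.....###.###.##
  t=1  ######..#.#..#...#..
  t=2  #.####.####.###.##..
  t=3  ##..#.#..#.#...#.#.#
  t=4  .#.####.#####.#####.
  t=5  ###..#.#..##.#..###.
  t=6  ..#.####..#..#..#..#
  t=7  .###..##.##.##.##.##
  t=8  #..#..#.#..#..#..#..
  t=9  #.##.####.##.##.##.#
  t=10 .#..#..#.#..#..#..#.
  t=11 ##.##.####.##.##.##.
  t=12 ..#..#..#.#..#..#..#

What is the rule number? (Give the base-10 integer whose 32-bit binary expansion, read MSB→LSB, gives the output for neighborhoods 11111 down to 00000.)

3644071414

  [31] ##### => #  t=0,i=0
  [30] ####. => #  t=0,i=3
  [29] ###.# => .  t=0,i=12
  [28] ###.. => #  t=0,i=4
  [27] ##.## => #  t=0,i=13
  [26] ##.#. => .  t=5,i=12
  [25] ##..# => .  t=1,i=6
  [24] ##... => #  t=0,i=5
  [23] #.### => .  t=0,i=14
  [22] #.##. => .  t=2,i=16
  [21] #.#.# => #  t=3,i=17
  [20] #.#.. => #  t=1,i=10
  [19] #..## => .  t=1,i=19
  [18] #..#. => #  t=1,i=7
  [17] #...# => .  t=1,i=15
  [16] #.... => .  t=0,i=6
  [15] .#### => .  t=0,i=19
  [14] .###. => .  t=0,i=11
  [13] .##.# => .  t=5,i=11
  [12] .##.. => #  t=2,i=17
  [11] .#.## => #  t=2,i=1
  [10] .#.#. => #  t=1,i=9
  [9] .#..# => .  t=1,i=11
  [8] .#... => #  t=1,i=14
  [7] ..### => #  t=0,i=10
  [6] ..##. => #  t=5,i=10
  [5] ..#.# => #  t=1,i=8
  [4] ..#.. => #  t=1,i=13
  [3] ...## => .  t=0,i=9
  [2] ...#. => #  t=1,i=16
  [1] ....# => #  t=0,i=8
  [0] ..... => .  t=0,i=7
  bits 11011001001101000001110111110110 = 3644071414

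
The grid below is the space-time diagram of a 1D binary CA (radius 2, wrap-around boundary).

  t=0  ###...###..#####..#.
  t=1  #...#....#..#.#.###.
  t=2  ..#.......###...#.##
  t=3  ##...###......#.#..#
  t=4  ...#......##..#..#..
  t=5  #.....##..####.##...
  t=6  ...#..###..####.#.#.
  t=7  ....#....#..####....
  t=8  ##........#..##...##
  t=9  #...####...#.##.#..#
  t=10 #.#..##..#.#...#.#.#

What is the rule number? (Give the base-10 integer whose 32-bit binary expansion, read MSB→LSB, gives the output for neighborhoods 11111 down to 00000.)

1854313057

  nb #####: next=.  (t=0,i=13, bit31=0)
  nb ####.: next=#  (t=0,i=14, bit30=1)
  nb ###.#: next=#  (t=1,i=18, bit29=1)
  nb ###..: next=.  (t=0,i=2, bit28=0)
  nb ##.##: next=#  (t=5,i=14, bit27=1)
  nb ##.#.: next=#  (t=1,i=19, bit26=1)
  nb ##..#: next=#  (t=0,i=9, bit25=1)
  nb ##...: next=.  (t=0,i=3, bit24=0)
  nb #.###: next=#  (t=0,i=0, bit23=1)
  nb #.##.: next=.  (t=2,i=18, bit22=0)
  nb #.#.#: next=.  (t=1,i=14, bit21=0)
  nb #.#..: next=.  (t=1,i=0, bit20=0)
  nb #..##: next=.  (t=0,i=10, bit19=0)
  nb #..#.: next=#  (t=0,i=17, bit18=1)
  nb #...#: next=#  (t=0,i=4, bit17=1)
  nb #....: next=.  (t=1,i=6, bit16=0)
  nb .####: next=#  (t=0,i=12, bit15=1)
  nb .###.: next=.  (t=0,i=1, bit14=0)
  nb .##.#: next=.  (t=9,i=14, bit13=0)
  nb .##..: next=#  (t=2,i=19, bit12=1)
  nb .#.##: next=.  (t=0,i=19, bit11=0)
  nb .#.#.: next=.  (t=1,i=13, bit10=0)
  nb .#..#: next=#  (t=1,i=10, bit9=1)
  nb .#...: next=.  (t=1,i=1, bit8=0)
  nb ..###: next=.  (t=0,i=6, bit7=0)
  nb ..##.: next=#  (t=4,i=10, bit6=1)
  nb ..#.#: next=#  (t=0,i=18, bit5=1)
  nb ..#..: next=.  (t=1,i=4, bit4=0)
  nb ...##: next=.  (t=0,i=5, bit3=0)
  nb ...#.: next=.  (t=1,i=3, bit2=0)
  nb ....#: next=.  (t=1,i=7, bit1=0)
  nb .....: next=#  (t=2,i=5, bit0=1)
  bits 01101110100001101001001001100001 = 1854313057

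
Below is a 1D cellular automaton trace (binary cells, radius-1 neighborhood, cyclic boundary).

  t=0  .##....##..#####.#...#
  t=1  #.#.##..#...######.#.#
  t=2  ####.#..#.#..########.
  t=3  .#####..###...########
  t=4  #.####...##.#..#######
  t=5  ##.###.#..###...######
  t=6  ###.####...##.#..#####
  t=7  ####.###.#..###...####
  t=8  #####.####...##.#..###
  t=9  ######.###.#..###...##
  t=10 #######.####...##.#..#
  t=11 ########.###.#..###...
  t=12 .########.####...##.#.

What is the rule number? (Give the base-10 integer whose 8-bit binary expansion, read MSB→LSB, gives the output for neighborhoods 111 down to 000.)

  ###|#  b7=1 t=0,i=12
  ##.|#  b6=1 t=0,i=2
  #.#|#  b5=1 t=0,i=0
  #..|.  b4=0 t=0,i=3
  .##|.  b3=0 t=0,i=1
  .#.|#  b2=1 t=0,i=17
  ..#|.  b1=0 t=0,i=6
  ...|#  b0=1 t=0,i=4
  bits 11100101 = 229

229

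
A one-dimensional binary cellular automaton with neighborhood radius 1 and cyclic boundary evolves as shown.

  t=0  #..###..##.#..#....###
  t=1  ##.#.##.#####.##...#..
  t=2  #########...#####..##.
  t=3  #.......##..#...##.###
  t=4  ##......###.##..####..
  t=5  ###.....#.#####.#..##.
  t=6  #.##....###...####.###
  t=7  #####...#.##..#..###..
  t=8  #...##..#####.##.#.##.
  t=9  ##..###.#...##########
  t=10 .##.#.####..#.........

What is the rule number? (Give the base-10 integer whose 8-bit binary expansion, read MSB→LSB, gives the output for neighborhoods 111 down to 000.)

  ### -> .   bit 7 = 0  t=0,i=4
  ##. -> #   bit 6 = 1  t=0,i=0
  #.# -> #   bit 5 = 1  t=0,i=10
  #.. -> #   bit 4 = 1  t=0,i=1
  .## -> #   bit 3 = 1  t=0,i=3
  .#. -> #   bit 2 = 1  t=0,i=11
  ..# -> .   bit 1 = 0  t=0,i=2
  ... -> .   bit 0 = 0  t=0,i=16
  bits 01111100 = 124

124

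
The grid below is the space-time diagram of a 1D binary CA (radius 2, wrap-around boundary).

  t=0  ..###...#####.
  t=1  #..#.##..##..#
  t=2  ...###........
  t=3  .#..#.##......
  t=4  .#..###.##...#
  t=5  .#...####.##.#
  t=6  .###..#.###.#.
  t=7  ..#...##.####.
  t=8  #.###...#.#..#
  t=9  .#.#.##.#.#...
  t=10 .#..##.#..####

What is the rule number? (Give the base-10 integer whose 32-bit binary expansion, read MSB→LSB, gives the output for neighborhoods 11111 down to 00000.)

2907949362

  ##### -> #   bit 31 = 1  t=0,i=10
  ####. -> .   bit 30 = 0  t=0,i=11
  ###.# -> #   bit 29 = 1  t=4,i=6
  ###.. -> .   bit 28 = 0  t=0,i=4
  ##.## -> #   bit 27 = 1  t=4,i=7
  ##.#. -> #   bit 26 = 1  t=5,i=12
  ##..# -> .   bit 25 = 0  t=1,i=1
  ##... -> #   bit 24 = 1  t=0,i=5
  #.### -> .   bit 23 = 0  t=6,i=8
  #.##. -> #   bit 22 = 1  t=1,i=5
  #.#.# -> .   bit 21 = 0  t=5,i=13
  #.#.. -> #   bit 20 = 1  t=4,i=1
  #..## -> .   bit 19 = 0  t=1,i=8
  #..#. -> .   bit 18 = 0  t=1,i=2
  #...# -> #   bit 17 = 1  t=0,i=0
  #.... -> #   bit 16 = 1  t=2,i=7
  .#### -> #   bit 15 = 1  t=0,i=9
  .###. -> #   bit 14 = 1  t=0,i=3
  .##.# -> .   bit 13 = 0  t=5,i=11
  .##.. -> .   bit 12 = 0  t=1,i=0
  .#.## -> #   bit 11 = 1  t=1,i=4
  .#.#. -> .   bit 10 = 0  t=4,i=0
  .#..# -> .   bit 9 = 0  t=3,i=2
  .#... -> #   bit 8 = 1  t=5,i=2
  ..### -> .   bit 7 = 0  t=0,i=2
  ..##. -> .   bit 6 = 0  t=1,i=9
  ..#.# -> #   bit 5 = 1  t=1,i=3
  ..#.. -> #   bit 4 = 1  t=3,i=1
  ...## -> .   bit 3 = 0  t=0,i=1
  ...#. -> .   bit 2 = 0  t=3,i=0
  ....# -> #   bit 1 = 1  t=2,i=1
  ..... -> .   bit 0 = 0  t=2,i=0
  bits 10101101010100111100100100110010 = 2907949362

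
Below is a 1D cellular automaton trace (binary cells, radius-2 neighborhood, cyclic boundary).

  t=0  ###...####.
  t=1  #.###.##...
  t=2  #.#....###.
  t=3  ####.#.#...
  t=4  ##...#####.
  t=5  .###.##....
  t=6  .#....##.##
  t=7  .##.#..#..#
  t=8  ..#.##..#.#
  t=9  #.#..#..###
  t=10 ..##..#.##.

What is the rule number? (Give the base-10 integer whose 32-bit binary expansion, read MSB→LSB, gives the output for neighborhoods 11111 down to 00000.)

  #####|.  b31=0 t=4,i=7
  ####.|.  b30=0 t=0,i=8
  ###.#|.  b29=0 t=0,i=9
  ###..|#  b28=1 t=0,i=2
  ##.##|.  b27=0 t=0,i=10
  ##.#.|.  b26=0 t=2,i=10
  ##..#|.  b25=0 t=8,i=6
  ##...|#  b24=1 t=0,i=3
  #.###|#  b23=1 t=0,i=0
  #.##.|.  b22=0 t=1,i=6
  #.#.#|#  b21=1 t=2,i=0
  #.#..|#  b20=1 t=2,i=2
  #..##|.  b19=0 t=9,i=7
  #..#.|.  b18=0 t=7,i=6
  #...#|#  b17=1 t=0,i=4
  #....|.  b16=0 t=2,i=4
  .####|#  b15=1 t=0,i=7
  .###.|.  b14=0 t=0,i=1
  .##.#|#  b13=1 t=6,i=7
  .##..|#  b12=1 t=1,i=7
  .#.##|.  b11=0 t=1,i=1
  .#.#.|#  b10=1 t=2,i=1
  .#..#|#  b9=1 t=7,i=5
  .#...|#  b8=1 t=2,i=3
  ..###|#  b7=1 t=0,i=6
  ..##.|.  b6=0 t=6,i=6
  ..#.#|#  b5=1 t=1,i=0
  ..#..|.  b4=0 t=7,i=7
  ...##|.  b3=0 t=0,i=5
  ...#.|.  b2=0 t=1,i=10
  ....#|#  b1=1 t=2,i=5
  .....|#  b0=1 t=5,i=9
  bits 00010001101100101011011110100011 = 296925091

296925091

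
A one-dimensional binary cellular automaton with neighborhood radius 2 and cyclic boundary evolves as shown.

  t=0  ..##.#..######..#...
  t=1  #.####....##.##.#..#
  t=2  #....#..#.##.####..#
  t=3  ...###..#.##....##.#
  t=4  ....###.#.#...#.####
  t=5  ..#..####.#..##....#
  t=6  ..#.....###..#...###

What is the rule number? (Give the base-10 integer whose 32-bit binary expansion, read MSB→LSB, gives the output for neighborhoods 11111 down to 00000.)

  nb #####: next=#  (t=0,i=10, bit31=1)
  nb ####.: next=.  (t=0,i=12, bit30=0)
  nb ###.#: next=#  (t=4,i=6, bit29=1)
  nb ###..: next=#  (t=0,i=13, bit28=1)
  nb ##.##: next=.  (t=1,i=1, bit27=0)
  nb ##.#.: next=#  (t=0,i=4, bit26=1)
  nb ##..#: next=#  (t=0,i=14, bit25=1)
  nb ##...: next=.  (t=1,i=6, bit24=0)
  nb #.###: next=.  (t=1,i=2, bit23=0)
  nb #.##.: next=#  (t=1,i=13, bit22=1)
  nb #.#.#: next=#  (t=4,i=8, bit21=1)
  nb #.#..: next=#  (t=0,i=5, bit20=1)
  nb #..##: next=.  (t=0,i=7, bit19=0)
  nb #..#.: next=.  (t=0,i=15, bit18=0)
  nb #...#: next=.  (t=3,i=1, bit17=0)
  nb #....: next=.  (t=0,i=18, bit16=0)
  nb .####: next=.  (t=0,i=9, bit15=0)
  nb .###.: next=#  (t=3,i=4, bit14=1)
  nb .##.#: next=#  (t=0,i=3, bit13=1)
  nb .##..: next=.  (t=2,i=0, bit12=0)
  nb .#.##: next=.  (t=2,i=9, bit11=0)
  nb .#.#.: next=.  (t=4,i=9, bit10=0)
  nb .#..#: next=.  (t=0,i=6, bit9=0)
  nb .#...: next=.  (t=0,i=17, bit8=0)
  nb ..###: next=.  (t=0,i=8, bit7=0)
  nb ..##.: next=#  (t=0,i=2, bit6=1)
  nb ..#.#: next=#  (t=2,i=8, bit5=1)
  nb ..#..: next=#  (t=0,i=16, bit4=1)
  nb ...##: next=.  (t=0,i=1, bit3=0)
  nb ...#.: next=#  (t=2,i=4, bit2=1)
  nb ....#: next=#  (t=0,i=0, bit1=1)
  nb .....: next=#  (t=0,i=19, bit0=1)
  bits 10110110011100000110000001110111 = 3060818039

3060818039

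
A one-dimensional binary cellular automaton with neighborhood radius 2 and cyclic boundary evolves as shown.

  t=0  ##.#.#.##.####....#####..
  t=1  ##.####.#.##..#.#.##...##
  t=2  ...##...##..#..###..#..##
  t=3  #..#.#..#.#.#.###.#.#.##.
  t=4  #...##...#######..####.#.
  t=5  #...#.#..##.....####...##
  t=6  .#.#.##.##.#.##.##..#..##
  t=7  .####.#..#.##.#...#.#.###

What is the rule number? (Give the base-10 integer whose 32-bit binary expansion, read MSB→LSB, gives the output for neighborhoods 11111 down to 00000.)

  ##### -> .   bit 31 = 0  t=0,i=20
  ####. -> .   bit 30 = 0  t=0,i=12
  ###.# -> .   bit 29 = 0  t=1,i=1
  ###.. -> .   bit 28 = 0  t=0,i=13
  ##.## -> .   bit 27 = 0  t=0,i=9
  ##.#. -> .   bit 26 = 0  t=0,i=2
  ##..# -> #   bit 25 = 1  t=0,i=23
  ##... -> #   bit 24 = 1  t=0,i=14
  #.### -> #   bit 23 = 1  t=0,i=10
  #.##. -> .   bit 22 = 0  t=0,i=7
  #.#.# -> #   bit 21 = 1  t=0,i=3
  #.#.. -> #   bit 20 = 1  t=3,i=0
  #..## -> #   bit 19 = 1  t=0,i=24
  #..#. -> .   bit 18 = 0  t=1,i=13
  #...# -> .   bit 17 = 0  t=1,i=21
  #.... -> .   bit 16 = 0  t=0,i=15
  .#### -> #   bit 15 = 1  t=0,i=11
  .###. -> #   bit 14 = 1  t=2,i=16
  .##.# -> #   bit 13 = 1  t=0,i=1
  .##.. -> .   bit 12 = 0  t=1,i=11
  .#.## -> #   bit 11 = 1  t=0,i=6
  .#.#. -> #   bit 10 = 1  t=0,i=4
  .#..# -> .   bit 9 = 0  t=2,i=13
  .#... -> .   bit 8 = 0  t=4,i=1
  ..### -> #   bit 7 = 1  t=0,i=18
  ..##. -> #   bit 6 = 1  t=0,i=0
  ..#.# -> .   bit 5 = 0  t=1,i=14
  ..#.. -> #   bit 4 = 1  t=2,i=12
  ...## -> .   bit 3 = 0  t=0,i=17
  ...#. -> #   bit 2 = 1  t=5,i=3
  ....# -> #   bit 1 = 1  t=0,i=16
  ..... -> #   bit 0 = 1  t=5,i=13
  bits 00000011101110001110110011010111 = 62450903

62450903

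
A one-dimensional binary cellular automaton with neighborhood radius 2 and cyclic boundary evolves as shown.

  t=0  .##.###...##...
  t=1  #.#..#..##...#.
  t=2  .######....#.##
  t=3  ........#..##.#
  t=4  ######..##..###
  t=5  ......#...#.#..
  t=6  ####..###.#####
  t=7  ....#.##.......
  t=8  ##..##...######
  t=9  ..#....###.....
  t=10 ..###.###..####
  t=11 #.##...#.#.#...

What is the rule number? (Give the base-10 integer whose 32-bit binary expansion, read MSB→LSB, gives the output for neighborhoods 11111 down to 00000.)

102199225

  #####|.  b31=0 t=2,i=3
  ####.|.  b30=0 t=2,i=5
  ###.#|.  b29=0 t=6,i=8
  ###..|.  b28=0 t=0,i=6
  ##.##|.  b27=0 t=0,i=3
  ##.#.|#  b26=1 t=3,i=13
  ##..#|#  b25=1 t=4,i=6
  ##...|.  b24=0 t=0,i=7
  #.###|.  b23=0 t=0,i=4
  #.##.|.  b22=0 t=2,i=13
  #.#.#|.  b21=0 t=1,i=0
  #.#..|#  b20=1 t=1,i=2
  #..##|.  b19=0 t=1,i=7
  #..#.|#  b18=1 t=1,i=4
  #...#|#  b17=1 t=0,i=8
  #....|#  b16=1 t=0,i=13
  .####|.  b15=0 t=2,i=2
  .###.|#  b14=1 t=0,i=5
  .##.#|#  b13=1 t=0,i=2
  .##..|.  b12=0 t=0,i=11
  .#.##|#  b11=1 t=2,i=12
  .#.#.|#  b10=1 t=1,i=1
  .#..#|#  b9=1 t=1,i=3
  .#...|#  b8=1 t=3,i=0
  ..###|#  b7=1 t=4,i=12
  ..##.|.  b6=0 t=0,i=1
  ..#.#|#  b5=1 t=1,i=13
  ..#..|#  b4=1 t=1,i=5
  ...##|#  b3=1 t=0,i=0
  ...#.|.  b2=0 t=1,i=12
  ....#|.  b1=0 t=0,i=14
  .....|#  b0=1 t=3,i=2
  bits 00000110000101110110111110111001 = 102199225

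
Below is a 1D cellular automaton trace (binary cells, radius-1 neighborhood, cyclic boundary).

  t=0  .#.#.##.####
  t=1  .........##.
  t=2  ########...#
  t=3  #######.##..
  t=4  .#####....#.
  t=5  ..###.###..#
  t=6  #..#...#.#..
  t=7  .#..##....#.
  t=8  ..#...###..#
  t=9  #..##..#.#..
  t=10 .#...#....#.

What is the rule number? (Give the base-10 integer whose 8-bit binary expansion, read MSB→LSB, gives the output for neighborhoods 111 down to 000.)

145

  [7] ### => #  t=0,i=9
  [6] ##. => .  t=0,i=6
  [5] #.# => .  t=0,i=0
  [4] #.. => #  t=1,i=11
  [3] .## => .  t=0,i=5
  [2] .#. => .  t=0,i=1
  [1] ..# => .  t=1,i=8
  [0] ... => #  t=1,i=0
  bits 10010001 = 145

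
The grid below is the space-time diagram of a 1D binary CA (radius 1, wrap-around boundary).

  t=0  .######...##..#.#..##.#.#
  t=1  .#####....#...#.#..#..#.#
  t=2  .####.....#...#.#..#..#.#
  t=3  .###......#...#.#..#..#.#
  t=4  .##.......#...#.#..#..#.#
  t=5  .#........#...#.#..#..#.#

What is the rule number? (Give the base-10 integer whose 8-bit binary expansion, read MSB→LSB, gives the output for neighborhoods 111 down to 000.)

  [7] ### => #  t=0,i=2
  [6] ##. => .  t=0,i=6
  [5] #.# => .  t=0,i=0
  [4] #.. => .  t=0,i=7
  [3] .## => #  t=0,i=1
  [2] .#. => #  t=0,i=14
  [1] ..# => .  t=0,i=9
  [0] ... => .  t=0,i=8
  bits 10001100 = 140

140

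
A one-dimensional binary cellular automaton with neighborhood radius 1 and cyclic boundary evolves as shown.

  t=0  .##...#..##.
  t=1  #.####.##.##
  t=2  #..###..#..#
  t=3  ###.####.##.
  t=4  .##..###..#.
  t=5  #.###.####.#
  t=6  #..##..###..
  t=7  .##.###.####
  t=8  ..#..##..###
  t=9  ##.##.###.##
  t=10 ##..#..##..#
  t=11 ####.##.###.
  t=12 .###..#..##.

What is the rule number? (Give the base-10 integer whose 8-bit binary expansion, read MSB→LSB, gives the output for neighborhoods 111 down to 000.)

  ###|#  b7=1 t=1,i=3
  ##.|#  b6=1 t=0,i=2
  #.#|.  b5=0 t=1,i=1
  #..|#  b4=1 t=0,i=3
  .##|.  b3=0 t=0,i=1
  .#.|.  b2=0 t=0,i=6
  ..#|#  b1=1 t=0,i=0
  ...|#  b0=1 t=0,i=4
  bits 11010011 = 211

211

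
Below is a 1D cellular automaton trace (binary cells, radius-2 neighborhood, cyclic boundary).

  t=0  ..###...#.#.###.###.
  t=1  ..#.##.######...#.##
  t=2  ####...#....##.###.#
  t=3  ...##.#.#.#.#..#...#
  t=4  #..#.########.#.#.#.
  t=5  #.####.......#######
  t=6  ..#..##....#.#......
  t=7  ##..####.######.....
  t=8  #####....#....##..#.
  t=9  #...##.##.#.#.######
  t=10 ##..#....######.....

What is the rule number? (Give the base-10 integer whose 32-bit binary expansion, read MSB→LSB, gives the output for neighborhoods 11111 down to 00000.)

  ##### -> .   bit 31 = 0  t=1,i=9
  ####. -> .   bit 30 = 0  t=1,i=11
  ###.# -> .   bit 29 = 0  t=0,i=14
  ###.. -> #   bit 28 = 1  t=0,i=4
  ##.## -> .   bit 27 = 0  t=0,i=15
  ##.#. -> #   bit 26 = 1  t=3,i=5
  ##..# -> #   bit 25 = 1  t=1,i=0
  ##... -> #   bit 24 = 1  t=0,i=5
  #.### -> #   bit 23 = 1  t=0,i=12
  #.##. -> .   bit 22 = 0  t=1,i=4
  #.#.# -> #   bit 21 = 1  t=0,i=10
  #.#.. -> #   bit 20 = 1  t=3,i=12
  #..## -> #   bit 19 = 1  t=6,i=4
  #..#. -> #   bit 18 = 1  t=1,i=1
  #...# -> .   bit 17 = 0  t=0,i=0
  #.... -> .   bit 16 = 0  t=2,i=9
  .#### -> .   bit 15 = 0  t=1,i=8
  .###. -> .   bit 14 = 0  t=0,i=3
  .##.# -> .   bit 13 = 0  t=1,i=5
  .##.. -> #   bit 12 = 1  t=1,i=19
  .#.## -> #   bit 11 = 1  t=0,i=11
  .#.#. -> #   bit 10 = 1  t=0,i=9
  .#..# -> .   bit 9 = 0  t=3,i=13
  .#... -> #   bit 8 = 1  t=2,i=8
  ..### -> #   bit 7 = 1  t=0,i=2
  ..##. -> #   bit 6 = 1  t=2,i=12
  ..#.# -> #   bit 5 = 1  t=0,i=8
  ..#.. -> .   bit 4 = 0  t=2,i=7
  ...## -> .   bit 3 = 0  t=0,i=1
  ...#. -> #   bit 2 = 1  t=0,i=7
  ....# -> #   bit 1 = 1  t=2,i=10
  ..... -> .   bit 0 = 0  t=5,i=8
  bits 00010111101111000001110111100110 = 398204390

398204390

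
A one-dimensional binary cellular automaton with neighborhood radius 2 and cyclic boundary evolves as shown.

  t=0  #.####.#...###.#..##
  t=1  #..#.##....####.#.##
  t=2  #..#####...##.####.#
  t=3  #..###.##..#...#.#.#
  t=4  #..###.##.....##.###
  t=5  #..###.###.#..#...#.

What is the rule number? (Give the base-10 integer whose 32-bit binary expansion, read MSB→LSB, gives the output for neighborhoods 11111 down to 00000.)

3043023589

  #####|#  b31=1 t=2,i=5
  ####.|.  b30=0 t=0,i=4
  ###.#|#  b29=1 t=0,i=0
  ###..|#  b28=1 t=1,i=0
  ##.##|.  b27=0 t=0,i=1
  ##.#.|#  b26=1 t=0,i=6
  ##..#|.  b25=0 t=1,i=1
  ##...|#  b24=1 t=1,i=7
  #.###|.  b23=0 t=0,i=2
  #.##.|#  b22=1 t=1,i=5
  #.#.#|#  b21=1 t=1,i=16
  #.#..|.  b20=0 t=0,i=7
  #..##|.  b19=0 t=0,i=17
  #..#.|.  b18=0 t=1,i=2
  #...#|.  b17=0 t=0,i=9
  #....|.  b16=0 t=1,i=8
  .####|#  b15=1 t=0,i=3
  .###.|#  b14=1 t=0,i=12
  .##.#|.  b13=0 t=2,i=12
  .##..|#  b12=1 t=1,i=6
  .#.##|#  b11=1 t=1,i=4
  .#.#.|.  b10=0 t=3,i=16
  .#..#|#  b9=1 t=0,i=16
  .#...|.  b8=0 t=0,i=8
  ..###|#  b7=1 t=0,i=11
  ..##.|#  b6=1 t=2,i=11
  ..#.#|#  b5=1 t=1,i=3
  ..#..|.  b4=0 t=3,i=11
  ...##|.  b3=0 t=0,i=10
  ...#.|#  b2=1 t=3,i=14
  ....#|.  b1=0 t=1,i=9
  .....|#  b0=1 t=4,i=11
  bits 10110101011000001101101011100101 = 3043023589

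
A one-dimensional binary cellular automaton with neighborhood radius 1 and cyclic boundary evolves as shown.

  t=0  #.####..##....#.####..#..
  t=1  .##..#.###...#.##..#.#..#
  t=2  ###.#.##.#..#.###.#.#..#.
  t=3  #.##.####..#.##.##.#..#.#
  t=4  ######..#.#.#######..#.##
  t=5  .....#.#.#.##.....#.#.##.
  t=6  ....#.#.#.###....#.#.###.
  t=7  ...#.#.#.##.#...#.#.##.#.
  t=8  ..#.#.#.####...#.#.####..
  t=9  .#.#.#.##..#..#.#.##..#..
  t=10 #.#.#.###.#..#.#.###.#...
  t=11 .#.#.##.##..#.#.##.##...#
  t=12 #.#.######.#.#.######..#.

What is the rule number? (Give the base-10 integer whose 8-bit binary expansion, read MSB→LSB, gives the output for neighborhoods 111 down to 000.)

106

  ###|.  b7=0 t=0,i=3
  ##.|#  b6=1 t=0,i=5
  #.#|#  b5=1 t=0,i=1
  #..|.  b4=0 t=0,i=6
  .##|#  b3=1 t=0,i=2
  .#.|.  b2=0 t=0,i=0
  ..#|#  b1=1 t=0,i=7
  ...|.  b0=0 t=0,i=11
  bits 01101010 = 106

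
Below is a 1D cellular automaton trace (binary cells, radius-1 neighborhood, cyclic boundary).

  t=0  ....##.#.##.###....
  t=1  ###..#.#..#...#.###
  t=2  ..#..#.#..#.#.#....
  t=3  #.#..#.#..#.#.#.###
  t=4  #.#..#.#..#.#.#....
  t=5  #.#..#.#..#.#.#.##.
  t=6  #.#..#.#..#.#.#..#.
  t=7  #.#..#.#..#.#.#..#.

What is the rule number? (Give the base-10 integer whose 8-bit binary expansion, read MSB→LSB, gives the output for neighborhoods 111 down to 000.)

  nb ###: next=.  (t=0,i=13, bit7=0)
  nb ##.: next=#  (t=0,i=5, bit6=1)
  nb #.#: next=.  (t=0,i=6, bit5=0)
  nb #..: next=.  (t=0,i=15, bit4=0)
  nb .##: next=.  (t=0,i=4, bit3=0)
  nb .#.: next=#  (t=0,i=7, bit2=1)
  nb ..#: next=.  (t=0,i=3, bit1=0)
  nb ...: next=#  (t=0,i=0, bit0=1)
  bits 01000101 = 69

69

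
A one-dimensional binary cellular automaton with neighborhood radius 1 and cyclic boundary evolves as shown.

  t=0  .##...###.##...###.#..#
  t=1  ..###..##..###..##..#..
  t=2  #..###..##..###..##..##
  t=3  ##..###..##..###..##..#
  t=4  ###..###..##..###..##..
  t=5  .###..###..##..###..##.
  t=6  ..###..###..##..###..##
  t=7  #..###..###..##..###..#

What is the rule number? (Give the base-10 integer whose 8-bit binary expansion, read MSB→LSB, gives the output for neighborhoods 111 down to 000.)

  ###|#  b7=1 t=0,i=7
  ##.|#  b6=1 t=0,i=2
  #.#|.  b5=0 t=0,i=0
  #..|#  b4=1 t=0,i=3
  .##|.  b3=0 t=0,i=1
  .#.|.  b2=0 t=0,i=19
  ..#|.  b1=0 t=0,i=5
  ...|#  b0=1 t=0,i=4
  bits 11010001 = 209

209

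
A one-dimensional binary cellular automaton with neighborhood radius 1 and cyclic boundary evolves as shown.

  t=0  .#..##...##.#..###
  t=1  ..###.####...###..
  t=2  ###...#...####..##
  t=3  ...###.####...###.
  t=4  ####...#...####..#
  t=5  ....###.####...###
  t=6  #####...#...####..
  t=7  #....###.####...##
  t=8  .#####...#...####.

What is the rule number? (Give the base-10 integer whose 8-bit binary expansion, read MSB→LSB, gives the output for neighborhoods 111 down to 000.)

  ###|.  b7=0 t=0,i=16
  ##.|.  b6=0 t=0,i=5
  #.#|.  b5=0 t=0,i=0
  #..|#  b4=1 t=0,i=2
  .##|#  b3=1 t=0,i=4
  .#.|.  b2=0 t=0,i=1
  ..#|#  b1=1 t=0,i=3
  ...|#  b0=1 t=0,i=7
  bits 00011011 = 27

27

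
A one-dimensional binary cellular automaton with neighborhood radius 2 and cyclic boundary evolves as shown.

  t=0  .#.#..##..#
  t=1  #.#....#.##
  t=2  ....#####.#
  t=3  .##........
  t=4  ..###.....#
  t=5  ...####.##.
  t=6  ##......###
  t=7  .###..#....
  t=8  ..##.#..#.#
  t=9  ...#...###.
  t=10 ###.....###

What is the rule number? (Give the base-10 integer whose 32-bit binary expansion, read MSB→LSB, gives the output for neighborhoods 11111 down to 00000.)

289766438

  [31] ##### => .  t=2,i=6
  [30] ####. => .  t=2,i=7
  [29] ###.# => .  t=1,i=0
  [28] ###.. => #  t=4,i=4
  [27] ##.## => .  t=5,i=7
  [26] ##.#. => .  t=1,i=1
  [25] ##..# => .  t=0,i=8
  [24] ##... => #  t=3,i=3
  [23] #.### => .  t=1,i=9
  [22] #.##. => #  t=5,i=8
  [21] #.#.# => .  t=0,i=1
  [20] #.#.. => .  t=0,i=3
  [19] #..## => .  t=0,i=5
  [18] #..#. => #  t=0,i=9
  [17] #...# => .  t=9,i=5
  [16] #.... => #  t=1,i=4
  [15] .#### => .  t=2,i=5
  [14] .###. => #  t=1,i=10
  [13] .##.# => #  t=8,i=3
  [12] .##.. => #  t=0,i=7
  [11] .#.## => #  t=1,i=8
  [10] .#.#. => #  t=0,i=0
  [9] .#..# => .  t=0,i=4
  [8] .#... => .  t=1,i=3
  [7] ..### => .  t=2,i=4
  [6] ..##. => .  t=0,i=6
  [5] ..#.# => #  t=0,i=10
  [4] ..#.. => .  t=4,i=10
  [3] ...## => .  t=2,i=3
  [2] ...#. => #  t=1,i=6
  [1] ....# => #  t=1,i=5
  [0] ..... => .  t=3,i=5
  bits 00010001010001010111110000100110 = 289766438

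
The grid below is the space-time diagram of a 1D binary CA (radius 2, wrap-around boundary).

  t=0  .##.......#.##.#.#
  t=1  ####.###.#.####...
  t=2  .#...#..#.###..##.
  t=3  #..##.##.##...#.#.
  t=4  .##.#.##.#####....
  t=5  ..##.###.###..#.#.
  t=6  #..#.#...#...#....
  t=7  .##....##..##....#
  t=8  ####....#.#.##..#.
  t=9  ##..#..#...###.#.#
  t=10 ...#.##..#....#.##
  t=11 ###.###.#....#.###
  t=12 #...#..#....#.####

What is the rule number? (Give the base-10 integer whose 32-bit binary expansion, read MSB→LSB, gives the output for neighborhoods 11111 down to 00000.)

  nb #####: next=#  (t=4,i=11, bit31=1)
  nb ####.: next=.  (t=1,i=2, bit30=0)
  nb ###.#: next=.  (t=1,i=3, bit29=0)
  nb ###..: next=.  (t=1,i=14, bit28=0)
  nb ##.##: next=.  (t=1,i=4, bit27=0)
  nb ##.#.: next=#  (t=0,i=14, bit26=1)
  nb ##..#: next=.  (t=2,i=13, bit25=0)
  nb ##...: next=#  (t=0,i=3, bit24=1)
  nb #.###: next=#  (t=1,i=5, bit23=1)
  nb #.##.: next=#  (t=0,i=1, bit22=1)
  nb #.#.#: next=.  (t=0,i=15, bit21=0)
  nb #.#..: next=.  (t=3,i=0, bit20=0)
  nb #..##: next=#  (t=2,i=14, bit19=1)
  nb #..#.: next=#  (t=2,i=0, bit18=1)
  nb #...#: next=#  (t=1,i=16, bit17=1)
  nb #....: next=.  (t=0,i=4, bit16=0)
  nb .####: next=#  (t=1,i=1, bit15=1)
  nb .###.: next=.  (t=1,i=6, bit14=0)
  nb .##.#: next=#  (t=0,i=13, bit13=1)
  nb .##..: next=#  (t=0,i=2, bit12=1)
  nb .#.##: next=#  (t=0,i=0, bit11=1)
  nb .#.#.: next=.  (t=0,i=16, bit10=0)
  nb .#..#: next=#  (t=2,i=6, bit9=1)
  nb .#...: next=.  (t=2,i=2, bit8=0)
  nb ..###: next=.  (t=1,i=0, bit7=0)
  nb ..##.: next=.  (t=2,i=15, bit6=0)
  nb ..#.#: next=.  (t=0,i=10, bit5=0)
  nb ..#..: next=.  (t=2,i=1, bit4=0)
  nb ...##: next=.  (t=1,i=17, bit3=0)
  nb ...#.: next=#  (t=0,i=9, bit2=1)
  nb ....#: next=.  (t=0,i=8, bit1=0)
  nb .....: next=#  (t=0,i=5, bit0=1)
  bits 10000101110011101011101000000101 = 2244917765

2244917765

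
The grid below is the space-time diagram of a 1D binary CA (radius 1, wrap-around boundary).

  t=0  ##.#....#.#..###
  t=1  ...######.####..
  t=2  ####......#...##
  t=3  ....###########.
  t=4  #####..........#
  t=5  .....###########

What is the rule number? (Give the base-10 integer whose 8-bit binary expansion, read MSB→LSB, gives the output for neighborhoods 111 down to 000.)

  [7] ### => .  t=0,i=0
  [6] ##. => .  t=0,i=1
  [5] #.# => .  t=0,i=2
  [4] #.. => #  t=0,i=4
  [3] .## => #  t=0,i=13
  [2] .#. => #  t=0,i=3
  [1] ..# => #  t=0,i=7
  [0] ... => #  t=0,i=5
  bits 00011111 = 31

31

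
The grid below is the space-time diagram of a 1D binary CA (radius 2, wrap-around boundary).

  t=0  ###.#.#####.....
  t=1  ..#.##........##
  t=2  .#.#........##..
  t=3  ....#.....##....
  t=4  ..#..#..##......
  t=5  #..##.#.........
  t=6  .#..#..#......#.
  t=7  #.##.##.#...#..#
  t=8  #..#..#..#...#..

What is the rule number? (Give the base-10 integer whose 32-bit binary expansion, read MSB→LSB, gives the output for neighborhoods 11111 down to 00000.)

  nb #####: next=.  (t=0,i=8, bit31=0)
  nb ####.: next=.  (t=0,i=9, bit30=0)
  nb ###.#: next=#  (t=0,i=2, bit29=1)
  nb ###..: next=.  (t=0,i=10, bit28=0)
  nb ##.##: next=.  (t=7,i=1, bit27=0)
  nb ##.#.: next=.  (t=0,i=3, bit26=0)
  nb ##..#: next=.  (t=1,i=0, bit25=0)
  nb ##...: next=.  (t=0,i=11, bit24=0)
  nb #.###: next=.  (t=0,i=6, bit23=0)
  nb #.##.: next=.  (t=1,i=4, bit22=0)
  nb #.#.#: next=#  (t=0,i=4, bit21=1)
  nb #.#..: next=.  (t=2,i=3, bit20=0)
  nb #..##: next=.  (t=4,i=7, bit19=0)
  nb #..#.: next=#  (t=1,i=1, bit18=1)
  nb #...#: next=.  (t=2,i=15, bit17=0)
  nb #....: next=.  (t=0,i=12, bit16=0)
  nb .####: next=.  (t=0,i=7, bit15=0)
  nb .###.: next=.  (t=0,i=1, bit14=0)
  nb .##.#: next=#  (t=5,i=4, bit13=1)
  nb .##..: next=.  (t=1,i=5, bit12=0)
  nb .#.##: next=#  (t=0,i=5, bit11=1)
  nb .#.#.: next=.  (t=2,i=2, bit10=0)
  nb .#..#: next=#  (t=4,i=3, bit9=1)
  nb .#...: next=#  (t=2,i=4, bit8=1)
  nb ..###: next=.  (t=0,i=0, bit7=0)
  nb ..##.: next=.  (t=1,i=14, bit6=0)
  nb ..#.#: next=.  (t=1,i=2, bit5=0)
  nb ..#..: next=.  (t=3,i=4, bit4=0)
  nb ...##: next=#  (t=0,i=15, bit3=1)
  nb ...#.: next=.  (t=2,i=0, bit2=0)
  nb ....#: next=#  (t=0,i=14, bit1=1)
  nb .....: next=.  (t=0,i=13, bit0=0)
  bits 00100000001001000010101100001010 = 539241226

539241226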